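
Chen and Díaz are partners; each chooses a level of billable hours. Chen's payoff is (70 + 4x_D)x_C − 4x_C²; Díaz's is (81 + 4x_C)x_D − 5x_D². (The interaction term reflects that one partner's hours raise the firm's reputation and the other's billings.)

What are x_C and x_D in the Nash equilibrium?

Expanding Chen's payoff: 70x_C + 4x_Dx_C − 4x_C².
∂π/∂x_C = 70 + 4x_D − 8x_C = 0, so x_C = 8.75 + 0.5x_D.
Likewise for Díaz: x_D = 8.1 + 0.4x_C.
Solving the two reaction functions simultaneously: (1 − (0.5)(0.4))x_C = 8.75 + 0.5·8.1, so 0.8x_C = 12.8 and x_C = 16.
Then x_D = 8.1 + 0.4·16 = 14.5.

16, 14.5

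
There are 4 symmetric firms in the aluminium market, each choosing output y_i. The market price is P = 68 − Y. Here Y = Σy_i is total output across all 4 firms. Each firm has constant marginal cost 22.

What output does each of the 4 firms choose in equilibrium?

9.2

A representative firm's profit is π_i = y_i(68 − Y) − 22y_i, with Y = y_i + Σ_{j≠i} y_j.
First-order condition: 46 − 2y_i − Σ_{j≠i} y_j = 0.
Imposing symmetry (y_j = y for all j) turns Σ_{j≠i} y_j into 3y, so 46 = 5y and y = 9.2.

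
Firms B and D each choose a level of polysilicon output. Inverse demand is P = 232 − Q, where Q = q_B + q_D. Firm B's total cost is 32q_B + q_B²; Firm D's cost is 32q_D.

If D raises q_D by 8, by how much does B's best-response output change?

-2

Firm B's profit: π = q_B(232 − (q_B + q_D)) − 32q_B − q_B².
∂π/∂q_B = 200 − 4q_B − q_D = 0, so q_B = 50 − 0.25q_D.
The reaction-function slope is −0.25, so an 8-unit rise in q_D moves q_B by −0.25 × 8 = −2. B's best response falls — the actions are strategic substitutes.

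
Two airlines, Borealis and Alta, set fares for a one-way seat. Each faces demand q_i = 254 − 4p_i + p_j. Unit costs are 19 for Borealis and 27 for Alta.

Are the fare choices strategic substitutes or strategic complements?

strategic complements

Borealis's profit: π = (p_{Borealis} − 19)(254 − 4p_{Borealis} + p_{Alta}).
∂π/∂p_{Borealis} = 330 − 8p_{Borealis} + p_{Alta} = 0 ⇒ p_{Borealis} = 41.25 + 0.125p_{Alta}.
The best-response slope dp_{Borealis}/dp_{Alta} = 0.125 > 0: the reaction function is upward-sloping, so the choices are strategic complements.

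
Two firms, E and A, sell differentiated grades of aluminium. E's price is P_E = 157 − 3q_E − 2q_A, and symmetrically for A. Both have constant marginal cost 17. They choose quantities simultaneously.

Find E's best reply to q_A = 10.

Firm E's profit: π = q_E(157 − 3q_E − 2q_A) − 17q_E.
∂π/∂q_E = 140 − 6q_E − 2q_A = 0 ⇒ q_E = 70/3 − (1/3)q_A.
At q_A = 10: q_E = 70/3 − (1/3)·10 = 20.

20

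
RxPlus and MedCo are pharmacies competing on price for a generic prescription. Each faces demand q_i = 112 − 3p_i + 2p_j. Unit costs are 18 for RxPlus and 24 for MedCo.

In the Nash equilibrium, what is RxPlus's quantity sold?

73.875

RxPlus's profit: π = (p_{RxPlus} − 18)(112 − 3p_{RxPlus} + 2p_{MedCo}).
∂π/∂p_{RxPlus} = 166 − 6p_{RxPlus} + 2p_{MedCo} = 0 ⇒ p_{RxPlus} = 83/3 + (1/3)p_{MedCo}.
Similarly p_{MedCo} = 92/3 + (1/3)p_{RxPlus}.
Solving the two reaction functions simultaneously: (1 − (1/3)(1/3))p_{RxPlus} = 83/3 + (1/3)·(92/3), so (8/9)p_{RxPlus} = 341/9 and p_{RxPlus} = 42.625.
Then p_{MedCo} = 92/3 + (1/3)·42.625 = 44.875.
q_{RxPlus} = 112 − 3·42.625 + 2·44.875 = 73.875.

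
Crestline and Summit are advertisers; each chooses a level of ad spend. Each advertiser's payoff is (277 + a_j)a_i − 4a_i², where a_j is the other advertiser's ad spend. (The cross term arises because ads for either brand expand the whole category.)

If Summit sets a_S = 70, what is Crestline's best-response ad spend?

Crestline's payoff is (277 + a_S)a_C − 4a_C².
∂π/∂a_C = 277 + a_S − 8a_C = 0, so a_C = 34.625 + 0.125a_S.
At a_S = 70: a_C = 34.625 + 0.125·70 = 43.375.

43.375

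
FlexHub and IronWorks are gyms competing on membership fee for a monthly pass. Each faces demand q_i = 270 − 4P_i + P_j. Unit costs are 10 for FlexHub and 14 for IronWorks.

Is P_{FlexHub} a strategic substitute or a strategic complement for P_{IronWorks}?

strategic complements

FlexHub's profit: π = (P_{FlexHub} − 10)(270 − 4P_{FlexHub} + P_{IronWorks}).
∂π/∂P_{FlexHub} = 310 − 8P_{FlexHub} + P_{IronWorks} = 0 ⇒ P_{FlexHub} = 38.75 + 0.125P_{IronWorks}.
The best-response slope dP_{FlexHub}/dP_{IronWorks} = 0.125 > 0: the reaction function is upward-sloping, so the choices are strategic complements.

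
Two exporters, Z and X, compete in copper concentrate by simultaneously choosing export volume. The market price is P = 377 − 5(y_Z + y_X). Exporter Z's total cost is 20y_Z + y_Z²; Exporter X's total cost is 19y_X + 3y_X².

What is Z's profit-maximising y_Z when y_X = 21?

21

Exporter Z's profit: π = y_Z(377 − 5(y_Z + y_X)) − 20y_Z − y_Z².
∂π/∂y_Z = 357 − 12y_Z − 5y_X = 0, so y_Z = 29.75 − (5/12)y_X.
At y_X = 21: y_Z = 29.75 − (5/12)·21 = 21.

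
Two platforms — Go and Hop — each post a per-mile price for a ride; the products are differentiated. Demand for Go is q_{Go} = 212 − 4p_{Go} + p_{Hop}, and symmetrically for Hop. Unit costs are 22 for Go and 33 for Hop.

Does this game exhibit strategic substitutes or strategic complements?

strategic complements

Go's profit: π = (p_{Go} − 22)(212 − 4p_{Go} + p_{Hop}).
∂π/∂p_{Go} = 300 − 8p_{Go} + p_{Hop} = 0 ⇒ p_{Go} = 37.5 + 0.125p_{Hop}.
The best-response slope dp_{Go}/dp_{Hop} = 0.125 > 0: the reaction function is upward-sloping, so the choices are strategic complements.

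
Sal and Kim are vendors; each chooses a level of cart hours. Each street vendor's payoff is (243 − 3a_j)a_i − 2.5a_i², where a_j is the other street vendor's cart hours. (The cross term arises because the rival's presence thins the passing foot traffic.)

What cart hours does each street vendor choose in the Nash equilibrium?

Sal's payoff is (243 − 3a_K)a_S − 2.5a_S².
∂π/∂a_S = 243 − 3a_K − 5a_S = 0, so a_S = 48.6 − 0.6a_K.
By symmetry a_K = a_S; substituting into the reaction function, 1.6a_S = 48.6 and a_S = 30.375.

30.375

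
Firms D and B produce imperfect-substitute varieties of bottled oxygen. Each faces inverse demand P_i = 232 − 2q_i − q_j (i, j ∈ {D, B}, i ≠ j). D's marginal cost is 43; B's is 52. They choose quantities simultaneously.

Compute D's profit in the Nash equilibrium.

Firm D's profit: π = q_D(232 − 2q_D − q_B) − 43q_D.
∂π/∂q_D = 189 − 4q_D − q_B = 0 ⇒ q_D = 47.25 − 0.25q_B.
Similarly q_B = 45 − 0.25q_D.
Substituting the second reaction function into the first: q_D = 47.25 − 0.25(45 − 0.25q_D), which gives 0.9375q_D = 36 ⇒ q_D = 38.4.
Then q_B = 45 − 0.25·38.4 = 35.4.
P_D = 232 − 2·38.4 − 35.4 = 119.8.
Profit = (119.8 − 43)·38.4 = 2949.12.

2949.12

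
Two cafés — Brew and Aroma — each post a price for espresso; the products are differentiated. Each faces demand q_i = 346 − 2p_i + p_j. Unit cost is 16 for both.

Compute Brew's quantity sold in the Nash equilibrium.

Brew's profit: π = (p_{Brew} − 16)(346 − 2p_{Brew} + p_{Aroma}).
∂π/∂p_{Brew} = 378 − 4p_{Brew} + p_{Aroma} = 0 ⇒ p_{Brew} = 94.5 + 0.25p_{Aroma}.
By symmetry p_{Aroma} = p_{Brew}; substituting into the reaction function, 0.75p_{Brew} = 94.5 and p_{Brew} = 126.
q_{Brew} = 346 − 2·126 + 126 = 220.

220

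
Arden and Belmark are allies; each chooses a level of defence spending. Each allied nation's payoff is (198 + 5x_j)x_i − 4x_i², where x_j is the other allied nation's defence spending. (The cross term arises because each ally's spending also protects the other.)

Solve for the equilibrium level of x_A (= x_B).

Arden's payoff is (198 + 5x_B)x_A − 4x_A².
∂π/∂x_A = 198 + 5x_B − 8x_A = 0, so x_A = 24.75 + 0.625x_B.
Setting x_A = x_B in the reaction function: x_A = 24.75 + 0.625x_A, so x_A = 24.75 / 0.375 = 66.

66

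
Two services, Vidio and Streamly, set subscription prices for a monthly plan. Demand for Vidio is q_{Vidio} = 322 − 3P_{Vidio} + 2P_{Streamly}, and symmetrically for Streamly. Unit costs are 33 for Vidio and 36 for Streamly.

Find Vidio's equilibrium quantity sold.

218.4375

Vidio's profit: π = (P_{Vidio} − 33)(322 − 3P_{Vidio} + 2P_{Streamly}).
∂π/∂P_{Vidio} = 421 − 6P_{Vidio} + 2P_{Streamly} = 0 ⇒ P_{Vidio} = 421/6 + (1/3)P_{Streamly}.
Similarly P_{Streamly} = 215/3 + (1/3)P_{Vidio}.
Substituting the second reaction function into the first: P_{Vidio} = 421/6 + (1/3)(215/3 + (1/3)P_{Vidio}), which gives (8/9)P_{Vidio} = 1693/18 ⇒ P_{Vidio} = 105.8125.
Then P_{Streamly} = 215/3 + (1/3)·105.8125 = 106.9375.
q_{Vidio} = 322 − 3·105.8125 + 2·106.9375 = 218.4375.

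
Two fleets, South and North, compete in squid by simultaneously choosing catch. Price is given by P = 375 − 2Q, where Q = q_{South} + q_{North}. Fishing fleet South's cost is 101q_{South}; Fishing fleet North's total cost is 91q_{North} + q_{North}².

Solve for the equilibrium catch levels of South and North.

Fishing fleet South's profit: π = q_{South}(375 − 2(q_{South} + q_{North})) − 101q_{South}.
∂π/∂q_{South} = 274 − 4q_{South} − 2q_{North} = 0, so q_{South} = 68.5 − 0.5q_{North}.
For North: ∂π/∂q_{North} = 284 − 6q_{North} − 2q_{South} = 0 ⇒ q_{North} = 142/3 − (1/3)q_{South}.
Solving the two reaction functions simultaneously: (1 − (−0.5)(−1/3))q_{South} = 68.5 − 0.5·(142/3), so (5/6)q_{South} = 269/6 and q_{South} = 53.8.
Then q_{North} = 142/3 − (1/3)·53.8 = 29.4.

53.8, 29.4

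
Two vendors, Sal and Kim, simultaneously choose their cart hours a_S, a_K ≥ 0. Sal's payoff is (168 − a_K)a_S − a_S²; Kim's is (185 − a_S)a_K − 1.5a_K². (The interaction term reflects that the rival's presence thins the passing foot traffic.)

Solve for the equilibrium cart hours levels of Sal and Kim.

63.8, 40.4

Expanding Sal's payoff: 168a_S − a_Ka_S − a_S².
∂π/∂a_S = 168 − a_K − 2a_S = 0, so a_S = 84 − 0.5a_K.
Likewise for Kim: a_K = 185/3 − (1/3)a_S.
Solving the two reaction functions simultaneously: (1 − (−0.5)(−1/3))a_S = 84 − 0.5·(185/3), so (5/6)a_S = 319/6 and a_S = 63.8.
Then a_K = 185/3 − (1/3)·63.8 = 40.4.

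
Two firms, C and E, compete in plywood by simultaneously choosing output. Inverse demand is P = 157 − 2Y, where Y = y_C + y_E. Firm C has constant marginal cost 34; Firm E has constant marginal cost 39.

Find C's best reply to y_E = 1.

Firm C's profit: π = y_C(157 − 2(y_C + y_E)) − 34y_C.
∂π/∂y_C = 123 − 4y_C − 2y_E = 0, so y_C = 30.75 − 0.5y_E.
At y_E = 1: y_C = 30.75 − 0.5·1 = 30.25.

30.25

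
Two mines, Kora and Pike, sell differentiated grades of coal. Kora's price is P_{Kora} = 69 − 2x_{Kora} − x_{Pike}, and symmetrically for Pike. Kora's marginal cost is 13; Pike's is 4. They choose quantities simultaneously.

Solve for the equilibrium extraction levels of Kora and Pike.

Mine Kora's profit: π = x_{Kora}(69 − 2x_{Kora} − x_{Pike}) − 13x_{Kora}.
∂π/∂x_{Kora} = 56 − 4x_{Kora} − x_{Pike} = 0 ⇒ x_{Kora} = 14 − 0.25x_{Pike}.
Similarly x_{Pike} = 16.25 − 0.25x_{Kora}.
Plugging x_{Pike} into Kora's best response: x_{Kora} = 14 − 0.25(16.25 − 0.25x_{Kora}) ⇒ 0.9375x_{Kora} = 9.9375, so x_{Kora} = 10.6.
Then x_{Pike} = 16.25 − 0.25·10.6 = 13.6.

10.6, 13.6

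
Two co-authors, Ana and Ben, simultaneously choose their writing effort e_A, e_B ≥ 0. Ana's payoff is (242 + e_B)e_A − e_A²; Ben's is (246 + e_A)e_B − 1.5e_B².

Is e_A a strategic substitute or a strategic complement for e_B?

strategic complements

Expanding Ana's payoff: 242e_A + e_Be_A − e_A².
∂π/∂e_A = 242 + e_B − 2e_A = 0, so e_A = 121 + 0.5e_B.
The best-response slope de_A/de_B = 0.5 > 0: the reaction function is upward-sloping, so the choices are strategic complements.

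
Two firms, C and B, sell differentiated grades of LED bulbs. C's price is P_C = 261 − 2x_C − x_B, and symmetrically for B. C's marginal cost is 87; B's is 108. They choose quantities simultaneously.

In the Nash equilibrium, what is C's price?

159.4

Firm C's profit: π = x_C(261 − 2x_C − x_B) − 87x_C.
∂π/∂x_C = 174 − 4x_C − x_B = 0 ⇒ x_C = 43.5 − 0.25x_B.
Similarly x_B = 38.25 − 0.25x_C.
Substituting the second reaction function into the first: x_C = 43.5 − 0.25(38.25 − 0.25x_C), which gives 0.9375x_C = 33.9375 ⇒ x_C = 36.2.
Then x_B = 38.25 − 0.25·36.2 = 29.2.
P_C = 261 − 2·36.2 − 29.2 = 159.4.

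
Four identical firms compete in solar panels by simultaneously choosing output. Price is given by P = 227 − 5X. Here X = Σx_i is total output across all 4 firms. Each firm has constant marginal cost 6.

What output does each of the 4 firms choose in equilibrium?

8.84

A representative firm's profit is π_i = x_i(227 − 5X) − 6x_i, with X = x_i + Σ_{j≠i} x_j.
First-order condition: 221 − 10x_i − 5Σ_{j≠i} x_j = 0.
With identical firms, set every x_j = x: then 221 − 10x − 15x = 0, i.e. x = 221/25 = 8.84.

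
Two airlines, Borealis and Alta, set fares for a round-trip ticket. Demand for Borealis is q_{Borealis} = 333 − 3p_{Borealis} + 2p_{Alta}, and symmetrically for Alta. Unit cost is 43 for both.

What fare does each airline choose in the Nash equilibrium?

Borealis's profit: π = (p_{Borealis} − 43)(333 − 3p_{Borealis} + 2p_{Alta}).
∂π/∂p_{Borealis} = 462 − 6p_{Borealis} + 2p_{Alta} = 0 ⇒ p_{Borealis} = 77 + (1/3)p_{Alta}.
The game is symmetric, so in equilibrium p_{Alta} = p_{Borealis}: the reaction function gives (2/3)p_{Borealis} = 77, hence p_{Borealis} = 115.5.

115.5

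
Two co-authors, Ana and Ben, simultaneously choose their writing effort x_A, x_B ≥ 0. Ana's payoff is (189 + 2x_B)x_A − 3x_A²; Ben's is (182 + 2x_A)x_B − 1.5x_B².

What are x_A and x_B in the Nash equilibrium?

66.5, 105

Expanding Ana's payoff: 189x_A + 2x_Bx_A − 3x_A².
∂π/∂x_A = 189 + 2x_B − 6x_A = 0, so x_A = 31.5 + (1/3)x_B.
Likewise for Ben: x_B = 182/3 + (2/3)x_A.
Plugging x_B into Ana's best response: x_A = 31.5 + (1/3)(182/3 + (2/3)x_A) ⇒ (7/9)x_A = 931/18, so x_A = 66.5.
Then x_B = 182/3 + (2/3)·66.5 = 105.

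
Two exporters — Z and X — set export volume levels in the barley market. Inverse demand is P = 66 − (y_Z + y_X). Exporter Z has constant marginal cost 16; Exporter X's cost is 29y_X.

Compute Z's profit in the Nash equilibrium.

441

Exporter Z's profit: π = y_Z(66 − (y_Z + y_X)) − 16y_Z.
∂π/∂y_Z = 50 − 2y_Z − y_X = 0, so y_Z = 25 − 0.5y_X.
By the same steps for X: y_X = 18.5 − 0.5y_Z.
Plugging y_X into Z's best response: y_Z = 25 − 0.5(18.5 − 0.5y_Z) ⇒ 0.75y_Z = 15.75, so y_Z = 21.
Then y_X = 18.5 − 0.5·21 = 8.
Price P = 66 − 29 = 37.
Z's profit: (37 − 16)·21 = 441.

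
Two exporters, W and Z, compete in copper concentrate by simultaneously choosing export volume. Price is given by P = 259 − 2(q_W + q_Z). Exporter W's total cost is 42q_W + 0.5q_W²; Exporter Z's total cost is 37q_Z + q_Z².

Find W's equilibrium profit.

2722.5

Exporter W's profit: π = q_W(259 − 2(q_W + q_Z)) − 42q_W − 0.5q_W².
∂π/∂q_W = 217 − 5q_W − 2q_Z = 0, so q_W = 43.4 − 0.4q_Z.
For Z: ∂π/∂q_Z = 222 − 6q_Z − 2q_W = 0 ⇒ q_Z = 37 − (1/3)q_W.
Substituting the second reaction function into the first: q_W = 43.4 − 0.4(37 − (1/3)q_W), which gives (13/15)q_W = 28.6 ⇒ q_W = 33.
Then q_Z = 37 − (1/3)·33 = 26.
Price P = 259 − 2·59 = 141.
W's profit: (141 − 42)·33 − 0.5(33)² = 2722.5.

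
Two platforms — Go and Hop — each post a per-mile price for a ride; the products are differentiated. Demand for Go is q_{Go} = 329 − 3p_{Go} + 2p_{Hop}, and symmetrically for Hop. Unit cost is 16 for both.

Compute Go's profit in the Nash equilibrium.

Go's profit: π = (p_{Go} − 16)(329 − 3p_{Go} + 2p_{Hop}).
∂π/∂p_{Go} = 377 − 6p_{Go} + 2p_{Hop} = 0 ⇒ p_{Go} = 377/6 + (1/3)p_{Hop}.
By symmetry p_{Hop} = p_{Go}; substituting into the reaction function, (2/3)p_{Go} = 377/6 and p_{Go} = 94.25.
q_{Go} = 329 − 3·94.25 + 2·94.25 = 234.75.
Profit = (94.25 − 16)·234.75 = 18369.1875.

18369.1875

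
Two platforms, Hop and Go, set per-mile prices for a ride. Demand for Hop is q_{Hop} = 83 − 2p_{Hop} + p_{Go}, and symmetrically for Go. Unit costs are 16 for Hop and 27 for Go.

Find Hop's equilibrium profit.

Hop's profit: π = (p_{Hop} − 16)(83 − 2p_{Hop} + p_{Go}).
∂π/∂p_{Hop} = 115 − 4p_{Hop} + p_{Go} = 0 ⇒ p_{Hop} = 28.75 + 0.25p_{Go}.
Similarly p_{Go} = 34.25 + 0.25p_{Hop}.
Solving the two reaction functions simultaneously: (1 − (0.25)(0.25))p_{Hop} = 28.75 + 0.25·34.25, so 0.9375p_{Hop} = 37.3125 and p_{Hop} = 39.8.
Then p_{Go} = 34.25 + 0.25·39.8 = 44.2.
q_{Hop} = 83 − 2·39.8 + 44.2 = 47.6.
Profit = (39.8 − 16)·47.6 = 1132.88.

1132.88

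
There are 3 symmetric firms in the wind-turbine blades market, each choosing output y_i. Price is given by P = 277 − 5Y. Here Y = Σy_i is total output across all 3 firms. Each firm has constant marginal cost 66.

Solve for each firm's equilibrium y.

10.55

A representative firm's profit is π_i = y_i(277 − 5Y) − 66y_i, with Y = y_i + Σ_{j≠i} y_j.
First-order condition: 211 − 10y_i − 5Σ_{j≠i} y_j = 0.
Imposing symmetry (y_j = y for all j) turns Σ_{j≠i} y_j into 2y, so 211 = 20y and y = 10.55.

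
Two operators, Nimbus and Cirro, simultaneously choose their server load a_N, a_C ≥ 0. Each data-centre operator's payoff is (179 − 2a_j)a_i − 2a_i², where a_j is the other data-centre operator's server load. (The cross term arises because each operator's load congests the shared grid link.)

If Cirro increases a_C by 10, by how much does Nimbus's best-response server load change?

-5

Nimbus's payoff is (179 − 2a_C)a_N − 2a_N².
∂π/∂a_N = 179 − 2a_C − 4a_N = 0, so a_N = 44.75 − 0.5a_C.
The reaction-function slope is −0.5, so a 10-unit rise in a_C moves a_N by −0.5 × 10 = −5. Nimbus's best response falls — the actions are strategic substitutes.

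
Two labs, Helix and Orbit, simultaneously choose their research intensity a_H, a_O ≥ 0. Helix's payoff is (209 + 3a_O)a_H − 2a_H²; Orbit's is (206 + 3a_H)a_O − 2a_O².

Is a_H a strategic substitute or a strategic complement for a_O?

strategic complements

Expanding Helix's payoff: 209a_H + 3a_Oa_H − 2a_H².
∂π/∂a_H = 209 + 3a_O − 4a_H = 0, so a_H = 52.25 + 0.75a_O.
The best-response slope da_H/da_O = 0.75 > 0: the reaction function is upward-sloping, so the choices are strategic complements.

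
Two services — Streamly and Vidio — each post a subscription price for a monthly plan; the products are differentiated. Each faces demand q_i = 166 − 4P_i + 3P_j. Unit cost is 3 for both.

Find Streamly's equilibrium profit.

Streamly's profit: π = (P_{Streamly} − 3)(166 − 4P_{Streamly} + 3P_{Vidio}).
∂π/∂P_{Streamly} = 178 − 8P_{Streamly} + 3P_{Vidio} = 0 ⇒ P_{Streamly} = 22.25 + 0.375P_{Vidio}.
The game is symmetric, so in equilibrium P_{Vidio} = P_{Streamly}: the reaction function gives 0.625P_{Streamly} = 22.25, hence P_{Streamly} = 35.6.
q_{Streamly} = 166 − 4·35.6 + 3·35.6 = 130.4.
Profit = (35.6 − 3)·130.4 = 4251.04.

4251.04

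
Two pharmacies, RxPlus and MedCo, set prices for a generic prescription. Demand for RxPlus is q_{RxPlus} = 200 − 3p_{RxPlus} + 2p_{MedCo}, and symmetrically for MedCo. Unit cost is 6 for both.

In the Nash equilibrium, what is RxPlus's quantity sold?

RxPlus's profit: π = (p_{RxPlus} − 6)(200 − 3p_{RxPlus} + 2p_{MedCo}).
∂π/∂p_{RxPlus} = 218 − 6p_{RxPlus} + 2p_{MedCo} = 0 ⇒ p_{RxPlus} = 109/3 + (1/3)p_{MedCo}.
By symmetry p_{MedCo} = p_{RxPlus}; substituting into the reaction function, (2/3)p_{RxPlus} = 109/3 and p_{RxPlus} = 54.5.
q_{RxPlus} = 200 − 3·54.5 + 2·54.5 = 145.5.

145.5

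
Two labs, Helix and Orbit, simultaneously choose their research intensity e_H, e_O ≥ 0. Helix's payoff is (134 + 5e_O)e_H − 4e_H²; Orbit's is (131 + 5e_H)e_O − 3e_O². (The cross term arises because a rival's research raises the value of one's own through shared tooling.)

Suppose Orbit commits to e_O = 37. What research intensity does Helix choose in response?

39.875

Expanding Helix's payoff: 134e_H + 5e_Oe_H − 4e_H².
∂π/∂e_H = 134 + 5e_O − 8e_H = 0, so e_H = 16.75 + 0.625e_O.
At e_O = 37: e_H = 16.75 + 0.625·37 = 39.875.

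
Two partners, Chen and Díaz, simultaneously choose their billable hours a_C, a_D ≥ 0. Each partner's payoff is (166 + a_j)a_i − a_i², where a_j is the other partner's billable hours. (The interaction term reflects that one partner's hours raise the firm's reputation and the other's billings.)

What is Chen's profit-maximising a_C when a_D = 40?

103

Chen's payoff is (166 + a_D)a_C − a_C².
∂π/∂a_C = 166 + a_D − 2a_C = 0, so a_C = 83 + 0.5a_D.
At a_D = 40: a_C = 83 + 0.5·40 = 103.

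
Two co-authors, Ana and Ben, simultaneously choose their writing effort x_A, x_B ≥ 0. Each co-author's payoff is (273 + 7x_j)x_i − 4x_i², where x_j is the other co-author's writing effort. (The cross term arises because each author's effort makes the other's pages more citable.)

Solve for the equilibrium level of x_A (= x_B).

273

Ana's payoff is (273 + 7x_B)x_A − 4x_A².
∂π/∂x_A = 273 + 7x_B − 8x_A = 0, so x_A = 34.125 + 0.875x_B.
The game is symmetric, so in equilibrium x_B = x_A: the reaction function gives 0.125x_A = 34.125, hence x_A = 273.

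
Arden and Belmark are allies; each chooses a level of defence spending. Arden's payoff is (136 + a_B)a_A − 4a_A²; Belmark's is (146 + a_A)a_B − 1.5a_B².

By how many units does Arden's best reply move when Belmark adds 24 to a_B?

Expanding Arden's payoff: 136a_A + a_Ba_A − 4a_A².
∂π/∂a_A = 136 + a_B − 8a_A = 0, so a_A = 17 + 0.125a_B.
The reaction-function slope is 0.125, so a 24-unit rise in a_B moves a_A by 0.125 × 24 = 3. Arden's best response rises — the actions are strategic complements.

3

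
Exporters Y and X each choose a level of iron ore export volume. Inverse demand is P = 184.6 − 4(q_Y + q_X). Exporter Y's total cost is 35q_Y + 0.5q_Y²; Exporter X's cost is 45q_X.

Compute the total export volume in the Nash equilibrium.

Exporter Y's profit: π = q_Y(184.6 − 4(q_Y + q_X)) − 35q_Y − 0.5q_Y².
∂π/∂q_Y = 149.6 − 9q_Y − 4q_X = 0, so q_Y = 748/45 − (4/9)q_X.
For X: ∂π/∂q_X = 139.6 − 8q_X − 4q_Y = 0 ⇒ q_X = 17.45 − 0.5q_Y.
Solving the two reaction functions simultaneously: (1 − (−4/9)(−0.5))q_Y = 748/45 − (4/9)·17.45, so (7/9)q_Y = 133/15 and q_Y = 11.4.
Then q_X = 17.45 − 0.5·11.4 = 11.75.
Total export volume: 11.4 + 11.75 = 23.15.

23.15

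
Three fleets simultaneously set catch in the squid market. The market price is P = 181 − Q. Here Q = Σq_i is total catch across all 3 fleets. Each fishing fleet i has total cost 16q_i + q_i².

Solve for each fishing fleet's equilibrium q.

27.5

A representative fishing fleet's profit is π_i = q_i(181 − Q) − 16q_i − q_i², with Q = q_i + Σ_{j≠i} q_j.
First-order condition: 165 − 4q_i − Σ_{j≠i} q_j = 0.
In a symmetric equilibrium every fishing fleet chooses the same q, so Σ_{j≠i} q_j = 2q. The condition becomes 165 − 6q = 0, giving q = 165/6 = 27.5.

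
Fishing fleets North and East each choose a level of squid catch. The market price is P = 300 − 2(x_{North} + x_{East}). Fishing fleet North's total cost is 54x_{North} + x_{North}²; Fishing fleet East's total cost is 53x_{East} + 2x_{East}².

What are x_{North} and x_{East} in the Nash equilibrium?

Fishing fleet North's profit: π = x_{North}(300 − 2(x_{North} + x_{East})) − 54x_{North} − x_{North}².
∂π/∂x_{North} = 246 − 6x_{North} − 2x_{East} = 0, so x_{North} = 41 − (1/3)x_{East}.
For East: ∂π/∂x_{East} = 247 − 8x_{East} − 2x_{North} = 0 ⇒ x_{East} = 30.875 − 0.25x_{North}.
Substituting the second reaction function into the first: x_{North} = 41 − (1/3)(30.875 − 0.25x_{North}), which gives (11/12)x_{North} = 737/24 ⇒ x_{North} = 33.5.
Then x_{East} = 30.875 − 0.25·33.5 = 22.5.

33.5, 22.5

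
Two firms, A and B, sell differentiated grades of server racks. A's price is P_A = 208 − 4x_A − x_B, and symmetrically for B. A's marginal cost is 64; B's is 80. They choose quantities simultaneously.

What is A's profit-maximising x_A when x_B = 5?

17.375

Firm A's profit: π = x_A(208 − 4x_A − x_B) − 64x_A.
∂π/∂x_A = 144 − 8x_A − x_B = 0 ⇒ x_A = 18 − 0.125x_B.
At x_B = 5: x_A = 18 − 0.125·5 = 17.375.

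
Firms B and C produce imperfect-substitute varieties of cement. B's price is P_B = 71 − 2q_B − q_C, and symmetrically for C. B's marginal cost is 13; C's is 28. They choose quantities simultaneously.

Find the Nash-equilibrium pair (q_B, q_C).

Firm B's profit: π = q_B(71 − 2q_B − q_C) − 13q_B.
∂π/∂q_B = 58 − 4q_B − q_C = 0 ⇒ q_B = 14.5 − 0.25q_C.
Similarly q_C = 10.75 − 0.25q_B.
Solving the two reaction functions simultaneously: (1 − (−0.25)(−0.25))q_B = 14.5 − 0.25·10.75, so 0.9375q_B = 11.8125 and q_B = 12.6.
Then q_C = 10.75 − 0.25·12.6 = 7.6.

12.6, 7.6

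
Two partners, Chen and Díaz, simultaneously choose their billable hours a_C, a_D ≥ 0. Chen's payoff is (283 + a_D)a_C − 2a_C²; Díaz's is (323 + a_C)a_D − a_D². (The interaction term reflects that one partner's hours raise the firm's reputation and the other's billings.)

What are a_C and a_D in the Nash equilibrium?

Expanding Chen's payoff: 283a_C + a_Da_C − 2a_C².
∂π/∂a_C = 283 + a_D − 4a_C = 0, so a_C = 70.75 + 0.25a_D.
Likewise for Díaz: a_D = 161.5 + 0.5a_C.
Plugging a_D into Chen's best response: a_C = 70.75 + 0.25(161.5 + 0.5a_C) ⇒ 0.875a_C = 111.125, so a_C = 127.
Then a_D = 161.5 + 0.5·127 = 225.

127, 225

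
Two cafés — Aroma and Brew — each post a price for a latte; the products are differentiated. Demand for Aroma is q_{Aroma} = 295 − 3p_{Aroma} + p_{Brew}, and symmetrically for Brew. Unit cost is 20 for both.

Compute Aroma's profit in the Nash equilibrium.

7803

Aroma's profit: π = (p_{Aroma} − 20)(295 − 3p_{Aroma} + p_{Brew}).
∂π/∂p_{Aroma} = 355 − 6p_{Aroma} + p_{Brew} = 0 ⇒ p_{Aroma} = 355/6 + (1/6)p_{Brew}.
Setting p_{Aroma} = p_{Brew} in the reaction function: p_{Aroma} = 355/6 + (1/6)p_{Aroma}, so p_{Aroma} = (355/6) / (5/6) = 71.
q_{Aroma} = 295 − 3·71 + 71 = 153.
Profit = (71 − 20)·153 = 7803.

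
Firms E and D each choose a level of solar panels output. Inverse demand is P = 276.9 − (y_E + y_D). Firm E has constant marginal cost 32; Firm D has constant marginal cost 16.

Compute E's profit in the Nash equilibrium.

Firm E's profit: π = y_E(276.9 − (y_E + y_D)) − 32y_E.
∂π/∂y_E = 244.9 − 2y_E − y_D = 0, so y_E = 122.45 − 0.5y_D.
By the same steps for D: y_D = 130.45 − 0.5y_E.
Substituting the second reaction function into the first: y_E = 122.45 − 0.5(130.45 − 0.5y_E), which gives 0.75y_E = 57.225 ⇒ y_E = 76.3.
Then y_D = 130.45 − 0.5·76.3 = 92.3.
Price P = 276.9 − 168.6 = 108.3.
E's profit: (108.3 − 32)·76.3 = 5821.69.

5821.69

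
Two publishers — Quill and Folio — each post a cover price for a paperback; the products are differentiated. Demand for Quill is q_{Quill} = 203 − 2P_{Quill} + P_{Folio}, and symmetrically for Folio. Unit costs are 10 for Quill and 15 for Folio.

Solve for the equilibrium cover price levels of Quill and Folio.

75, 77

Quill's profit: π = (P_{Quill} − 10)(203 − 2P_{Quill} + P_{Folio}).
∂π/∂P_{Quill} = 223 − 4P_{Quill} + P_{Folio} = 0 ⇒ P_{Quill} = 55.75 + 0.25P_{Folio}.
Similarly P_{Folio} = 58.25 + 0.25P_{Quill}.
Solving the two reaction functions simultaneously: (1 − (0.25)(0.25))P_{Quill} = 55.75 + 0.25·58.25, so 0.9375P_{Quill} = 70.3125 and P_{Quill} = 75.
Then P_{Folio} = 58.25 + 0.25·75 = 77.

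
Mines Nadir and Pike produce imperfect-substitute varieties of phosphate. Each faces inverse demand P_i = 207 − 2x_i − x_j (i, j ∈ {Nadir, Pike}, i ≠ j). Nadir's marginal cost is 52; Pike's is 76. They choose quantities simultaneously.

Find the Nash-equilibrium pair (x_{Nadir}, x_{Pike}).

32.6, 24.6

Mine Nadir's profit: π = x_{Nadir}(207 − 2x_{Nadir} − x_{Pike}) − 52x_{Nadir}.
∂π/∂x_{Nadir} = 155 − 4x_{Nadir} − x_{Pike} = 0 ⇒ x_{Nadir} = 38.75 − 0.25x_{Pike}.
Similarly x_{Pike} = 32.75 − 0.25x_{Nadir}.
Substituting the second reaction function into the first: x_{Nadir} = 38.75 − 0.25(32.75 − 0.25x_{Nadir}), which gives 0.9375x_{Nadir} = 30.5625 ⇒ x_{Nadir} = 32.6.
Then x_{Pike} = 32.75 − 0.25·32.6 = 24.6.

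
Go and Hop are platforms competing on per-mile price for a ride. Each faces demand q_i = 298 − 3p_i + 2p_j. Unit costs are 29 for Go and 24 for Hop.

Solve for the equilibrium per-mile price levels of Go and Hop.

Go's profit: π = (p_{Go} − 29)(298 − 3p_{Go} + 2p_{Hop}).
∂π/∂p_{Go} = 385 − 6p_{Go} + 2p_{Hop} = 0 ⇒ p_{Go} = 385/6 + (1/3)p_{Hop}.
Similarly p_{Hop} = 185/3 + (1/3)p_{Go}.
Solving the two reaction functions simultaneously: (1 − (1/3)(1/3))p_{Go} = 385/6 + (1/3)·(185/3), so (8/9)p_{Go} = 1525/18 and p_{Go} = 95.3125.
Then p_{Hop} = 185/3 + (1/3)·95.3125 = 93.4375.

95.3125, 93.4375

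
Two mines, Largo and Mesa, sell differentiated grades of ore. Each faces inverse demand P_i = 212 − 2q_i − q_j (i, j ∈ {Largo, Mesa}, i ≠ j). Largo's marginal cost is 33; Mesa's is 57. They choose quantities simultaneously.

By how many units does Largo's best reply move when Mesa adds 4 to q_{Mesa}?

-1

Mine Largo's profit: π = q_{Largo}(212 − 2q_{Largo} − q_{Mesa}) − 33q_{Largo}.
∂π/∂q_{Largo} = 179 − 4q_{Largo} − q_{Mesa} = 0 ⇒ q_{Largo} = 44.75 − 0.25q_{Mesa}.
The reaction-function slope is −0.25, so a 4-unit rise in q_{Mesa} moves q_{Largo} by −0.25 × 4 = −1. Largo's best response falls — the actions are strategic substitutes.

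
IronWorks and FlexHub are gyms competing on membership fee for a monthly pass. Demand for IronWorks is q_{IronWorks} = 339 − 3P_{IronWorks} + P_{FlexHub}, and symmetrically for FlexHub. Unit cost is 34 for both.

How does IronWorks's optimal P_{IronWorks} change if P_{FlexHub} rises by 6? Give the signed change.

IronWorks's profit: π = (P_{IronWorks} − 34)(339 − 3P_{IronWorks} + P_{FlexHub}).
∂π/∂P_{IronWorks} = 441 − 6P_{IronWorks} + P_{FlexHub} = 0 ⇒ P_{IronWorks} = 73.5 + (1/6)P_{FlexHub}.
The reaction-function slope is 1/6, so a 6-unit rise in P_{FlexHub} moves P_{IronWorks} by 1/6 × 6 = 1. IronWorks's best response rises — the actions are strategic complements.

1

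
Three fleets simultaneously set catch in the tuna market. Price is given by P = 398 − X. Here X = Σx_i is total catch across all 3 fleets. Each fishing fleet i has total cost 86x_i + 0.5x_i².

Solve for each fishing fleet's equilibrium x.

A representative fishing fleet's profit is π_i = x_i(398 − X) − 86x_i − 0.5x_i², with X = x_i + Σ_{j≠i} x_j.
First-order condition: 312 − 3x_i − Σ_{j≠i} x_j = 0.
Imposing symmetry (x_j = x for all j) turns Σ_{j≠i} x_j into 2x, so 312 = 5x and x = 62.4.

62.4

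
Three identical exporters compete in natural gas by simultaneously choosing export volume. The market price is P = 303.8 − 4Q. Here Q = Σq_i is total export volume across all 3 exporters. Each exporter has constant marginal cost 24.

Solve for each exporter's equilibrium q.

17.4875

A representative exporter's profit is π_i = q_i(303.8 − 4Q) − 24q_i, with Q = q_i + Σ_{j≠i} q_j.
First-order condition: 279.8 − 8q_i − 4Σ_{j≠i} q_j = 0.
In a symmetric equilibrium every exporter chooses the same q, so Σ_{j≠i} q_j = 2q. The condition becomes 279.8 − 16q = 0, giving q = 279.8/16 = 17.4875.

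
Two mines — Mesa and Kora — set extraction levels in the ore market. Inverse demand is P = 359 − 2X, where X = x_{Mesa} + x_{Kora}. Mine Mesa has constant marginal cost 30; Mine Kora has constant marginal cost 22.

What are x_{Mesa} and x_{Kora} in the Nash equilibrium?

Mine Mesa's profit: π = x_{Mesa}(359 − 2(x_{Mesa} + x_{Kora})) − 30x_{Mesa}.
∂π/∂x_{Mesa} = 329 − 4x_{Mesa} − 2x_{Kora} = 0, so x_{Mesa} = 82.25 − 0.5x_{Kora}.
By the same steps for Kora: x_{Kora} = 84.25 − 0.5x_{Mesa}.
Solving the two reaction functions simultaneously: (1 − (−0.5)(−0.5))x_{Mesa} = 82.25 − 0.5·84.25, so 0.75x_{Mesa} = 40.125 and x_{Mesa} = 53.5.
Then x_{Kora} = 84.25 − 0.5·53.5 = 57.5.

53.5, 57.5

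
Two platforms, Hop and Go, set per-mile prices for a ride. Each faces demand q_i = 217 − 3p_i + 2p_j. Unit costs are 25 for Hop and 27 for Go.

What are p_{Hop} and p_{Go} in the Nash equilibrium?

73.375, 74.125

Hop's profit: π = (p_{Hop} − 25)(217 − 3p_{Hop} + 2p_{Go}).
∂π/∂p_{Hop} = 292 − 6p_{Hop} + 2p_{Go} = 0 ⇒ p_{Hop} = 146/3 + (1/3)p_{Go}.
Similarly p_{Go} = 149/3 + (1/3)p_{Hop}.
Solving the two reaction functions simultaneously: (1 − (1/3)(1/3))p_{Hop} = 146/3 + (1/3)·(149/3), so (8/9)p_{Hop} = 587/9 and p_{Hop} = 73.375.
Then p_{Go} = 149/3 + (1/3)·73.375 = 74.125.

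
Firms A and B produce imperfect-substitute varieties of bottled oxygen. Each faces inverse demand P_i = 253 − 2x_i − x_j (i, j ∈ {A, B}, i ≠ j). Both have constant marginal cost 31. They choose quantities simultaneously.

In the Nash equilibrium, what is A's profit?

Firm A's profit: π = x_A(253 − 2x_A − x_B) − 31x_A.
∂π/∂x_A = 222 − 4x_A − x_B = 0 ⇒ x_A = 55.5 − 0.25x_B.
Setting x_A = x_B in the reaction function: x_A = 55.5 − 0.25x_A, so x_A = 55.5 / 1.25 = 44.4.
P_A = 253 − 2·44.4 − 44.4 = 119.8.
Profit = (119.8 − 31)·44.4 = 3942.72.

3942.72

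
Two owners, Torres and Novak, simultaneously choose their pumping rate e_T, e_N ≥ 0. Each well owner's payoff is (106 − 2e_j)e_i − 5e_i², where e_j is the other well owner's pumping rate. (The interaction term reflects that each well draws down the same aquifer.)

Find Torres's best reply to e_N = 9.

8.8

Torres's payoff is (106 − 2e_N)e_T − 5e_T².
∂π/∂e_T = 106 − 2e_N − 10e_T = 0, so e_T = 10.6 − 0.2e_N.
At e_N = 9: e_T = 10.6 − 0.2·9 = 8.8.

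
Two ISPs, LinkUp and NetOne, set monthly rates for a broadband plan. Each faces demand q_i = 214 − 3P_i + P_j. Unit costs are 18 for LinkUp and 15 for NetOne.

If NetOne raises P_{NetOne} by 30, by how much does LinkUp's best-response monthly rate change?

5

LinkUp's profit: π = (P_{LinkUp} − 18)(214 − 3P_{LinkUp} + P_{NetOne}).
∂π/∂P_{LinkUp} = 268 − 6P_{LinkUp} + P_{NetOne} = 0 ⇒ P_{LinkUp} = 134/3 + (1/6)P_{NetOne}.
The reaction-function slope is 1/6, so a 30-unit rise in P_{NetOne} moves P_{LinkUp} by 1/6 × 30 = 5. LinkUp's best response rises — the actions are strategic complements.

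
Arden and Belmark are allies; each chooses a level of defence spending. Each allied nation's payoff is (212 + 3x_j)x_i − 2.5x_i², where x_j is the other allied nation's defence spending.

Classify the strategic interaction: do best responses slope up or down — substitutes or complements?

strategic complements

Arden's payoff is (212 + 3x_B)x_A − 2.5x_A².
∂π/∂x_A = 212 + 3x_B − 5x_A = 0, so x_A = 42.4 + 0.6x_B.
The best-response slope dx_A/dx_B = 0.6 > 0: the reaction function is upward-sloping, so the choices are strategic complements.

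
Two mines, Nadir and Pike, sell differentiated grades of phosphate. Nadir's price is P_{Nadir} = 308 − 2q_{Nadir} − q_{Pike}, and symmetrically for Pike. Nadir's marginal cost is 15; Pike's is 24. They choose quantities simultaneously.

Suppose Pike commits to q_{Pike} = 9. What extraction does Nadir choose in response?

71

Mine Nadir's profit: π = q_{Nadir}(308 − 2q_{Nadir} − q_{Pike}) − 15q_{Nadir}.
∂π/∂q_{Nadir} = 293 − 4q_{Nadir} − q_{Pike} = 0 ⇒ q_{Nadir} = 73.25 − 0.25q_{Pike}.
At q_{Pike} = 9: q_{Nadir} = 73.25 − 0.25·9 = 71.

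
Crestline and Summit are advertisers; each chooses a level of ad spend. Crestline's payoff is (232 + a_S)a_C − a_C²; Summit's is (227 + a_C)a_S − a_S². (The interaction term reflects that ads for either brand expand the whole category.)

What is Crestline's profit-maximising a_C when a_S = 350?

Expanding Crestline's payoff: 232a_C + a_Sa_C − a_C².
∂π/∂a_C = 232 + a_S − 2a_C = 0, so a_C = 116 + 0.5a_S.
At a_S = 350: a_C = 116 + 0.5·350 = 291.

291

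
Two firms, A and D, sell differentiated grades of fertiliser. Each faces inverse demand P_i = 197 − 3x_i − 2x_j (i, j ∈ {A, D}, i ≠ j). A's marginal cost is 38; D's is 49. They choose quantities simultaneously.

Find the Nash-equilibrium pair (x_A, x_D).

20.5625, 17.8125

Firm A's profit: π = x_A(197 − 3x_A − 2x_D) − 38x_A.
∂π/∂x_A = 159 − 6x_A − 2x_D = 0 ⇒ x_A = 26.5 − (1/3)x_D.
Similarly x_D = 74/3 − (1/3)x_A.
Solving the two reaction functions simultaneously: (1 − (−1/3)(−1/3))x_A = 26.5 − (1/3)·(74/3), so (8/9)x_A = 329/18 and x_A = 20.5625.
Then x_D = 74/3 − (1/3)·20.5625 = 17.8125.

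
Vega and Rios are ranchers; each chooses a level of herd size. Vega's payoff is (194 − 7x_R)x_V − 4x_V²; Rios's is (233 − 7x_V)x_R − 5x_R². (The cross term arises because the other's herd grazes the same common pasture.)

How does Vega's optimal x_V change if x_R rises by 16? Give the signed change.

-14

Expanding Vega's payoff: 194x_V − 7x_Rx_V − 4x_V².
∂π/∂x_V = 194 − 7x_R − 8x_V = 0, so x_V = 24.25 − 0.875x_R.
The reaction-function slope is −0.875, so a 16-unit rise in x_R moves x_V by −0.875 × 16 = −14. Vega's best response falls — the actions are strategic substitutes.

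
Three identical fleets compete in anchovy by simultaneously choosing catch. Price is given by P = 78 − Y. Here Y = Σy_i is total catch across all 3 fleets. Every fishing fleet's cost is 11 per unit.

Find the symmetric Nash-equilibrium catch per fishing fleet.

16.75

A representative fishing fleet's profit is π_i = y_i(78 − Y) − 11y_i, with Y = y_i + Σ_{j≠i} y_j.
First-order condition: 67 − 2y_i − Σ_{j≠i} y_j = 0.
With identical fishing fleets, set every y_j = y: then 67 − 2y − 2y = 0, i.e. y = 67/4 = 16.75.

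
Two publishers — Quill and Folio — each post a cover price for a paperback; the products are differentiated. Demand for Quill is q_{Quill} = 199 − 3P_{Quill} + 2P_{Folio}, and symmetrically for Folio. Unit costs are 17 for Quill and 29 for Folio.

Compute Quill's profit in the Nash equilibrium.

6840.1875

Quill's profit: π = (P_{Quill} − 17)(199 − 3P_{Quill} + 2P_{Folio}).
∂π/∂P_{Quill} = 250 − 6P_{Quill} + 2P_{Folio} = 0 ⇒ P_{Quill} = 125/3 + (1/3)P_{Folio}.
Similarly P_{Folio} = 143/3 + (1/3)P_{Quill}.
Solving the two reaction functions simultaneously: (1 − (1/3)(1/3))P_{Quill} = 125/3 + (1/3)·(143/3), so (8/9)P_{Quill} = 518/9 and P_{Quill} = 64.75.
Then P_{Folio} = 143/3 + (1/3)·64.75 = 69.25.
q_{Quill} = 199 − 3·64.75 + 2·69.25 = 143.25.
Profit = (64.75 − 17)·143.25 = 6840.1875.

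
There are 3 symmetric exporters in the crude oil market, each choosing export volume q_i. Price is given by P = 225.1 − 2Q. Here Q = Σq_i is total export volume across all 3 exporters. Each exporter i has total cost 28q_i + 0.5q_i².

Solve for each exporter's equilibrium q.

21.9

A representative exporter's profit is π_i = q_i(225.1 − 2Q) − 28q_i − 0.5q_i², with Q = q_i + Σ_{j≠i} q_j.
First-order condition: 197.1 − 5q_i − 2Σ_{j≠i} q_j = 0.
In a symmetric equilibrium every exporter chooses the same q, so Σ_{j≠i} q_j = 2q. The condition becomes 197.1 − 9q = 0, giving q = 197.1/9 = 21.9.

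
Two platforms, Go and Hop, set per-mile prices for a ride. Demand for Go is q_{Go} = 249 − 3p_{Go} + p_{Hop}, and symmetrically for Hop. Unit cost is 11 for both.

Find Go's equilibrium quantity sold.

136.2

Go's profit: π = (p_{Go} − 11)(249 − 3p_{Go} + p_{Hop}).
∂π/∂p_{Go} = 282 − 6p_{Go} + p_{Hop} = 0 ⇒ p_{Go} = 47 + (1/6)p_{Hop}.
The game is symmetric, so in equilibrium p_{Hop} = p_{Go}: the reaction function gives (5/6)p_{Go} = 47, hence p_{Go} = 56.4.
q_{Go} = 249 − 3·56.4 + 56.4 = 136.2.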